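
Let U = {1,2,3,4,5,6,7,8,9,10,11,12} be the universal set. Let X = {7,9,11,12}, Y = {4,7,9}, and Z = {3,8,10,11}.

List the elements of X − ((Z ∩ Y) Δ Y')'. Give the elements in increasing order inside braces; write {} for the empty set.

{11,12}

Z ∩ Y = {}
Y' = {1,2,3,5,6,8,10,11,12}
(Z ∩ Y) Δ Y' = {1,2,3,5,6,8,10,11,12}
((Z ∩ Y) Δ Y')' = {4,7,9}
X − ((Z ∩ Y) Δ Y')' = {11,12}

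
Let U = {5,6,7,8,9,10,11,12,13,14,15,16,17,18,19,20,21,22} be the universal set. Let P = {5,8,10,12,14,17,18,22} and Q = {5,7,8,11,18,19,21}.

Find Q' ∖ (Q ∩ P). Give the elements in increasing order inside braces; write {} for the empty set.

{6,9,10,12,13,14,15,16,17,20,22}

Q' = {6,9,10,12,13,14,15,16,17,20,22}
Q ∩ P = {5,8,18}
Q' ∖ (Q ∩ P) = {6,9,10,12,13,14,15,16,17,20,22}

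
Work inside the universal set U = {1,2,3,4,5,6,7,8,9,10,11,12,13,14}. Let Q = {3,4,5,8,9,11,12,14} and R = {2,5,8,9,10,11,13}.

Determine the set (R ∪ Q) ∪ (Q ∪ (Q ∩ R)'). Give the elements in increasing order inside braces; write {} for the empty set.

R ∪ Q = {2,3,4,5,8,9,10,11,12,13,14}
Q ∩ R = {5,8,9,11}
(Q ∩ R)' = {1,2,3,4,6,7,10,12,13,14}
Q ∪ (Q ∩ R)' = {1,2,3,4,5,6,7,8,9,10,11,12,13,14}
(R ∪ Q) ∪ (Q ∪ (Q ∩ R)') = {1,2,3,4,5,6,7,8,9,10,11,12,13,14}

{1,2,3,4,5,6,7,8,9,10,11,12,13,14}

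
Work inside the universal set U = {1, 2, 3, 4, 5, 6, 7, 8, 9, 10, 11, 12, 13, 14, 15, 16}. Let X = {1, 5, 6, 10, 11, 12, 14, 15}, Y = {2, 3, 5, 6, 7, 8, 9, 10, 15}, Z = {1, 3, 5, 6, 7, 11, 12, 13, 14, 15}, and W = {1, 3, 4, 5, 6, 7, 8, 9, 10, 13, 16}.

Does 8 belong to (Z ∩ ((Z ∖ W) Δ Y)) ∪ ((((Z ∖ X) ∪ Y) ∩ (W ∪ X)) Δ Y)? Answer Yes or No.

No

8 ∉ Z and 8 ∈ W, so 8 ∉ Z ∖ W
8 ∉ (Z ∖ W) and 8 ∈ Y, so 8 ∈ (Z ∖ W) Δ Y
8 ∉ Z and 8 ∈ ((Z ∖ W) Δ Y), so 8 ∉ Z ∩ ((Z ∖ W) Δ Y)
8 ∉ Z and 8 ∉ X, so 8 ∉ Z ∖ X
8 ∉ (Z ∖ X) and 8 ∈ Y, so 8 ∈ (Z ∖ X) ∪ Y
8 ∈ W and 8 ∉ X, so 8 ∈ W ∪ X
8 ∈ ((Z ∖ X) ∪ Y) and 8 ∈ (W ∪ X), so 8 ∈ ((Z ∖ X) ∪ Y) ∩ (W ∪ X)
8 ∈ (((Z ∖ X) ∪ Y) ∩ (W ∪ X)) and 8 ∈ Y, so 8 ∉ (((Z ∖ X) ∪ Y) ∩ (W ∪ X)) Δ Y
8 ∉ (Z ∩ ((Z ∖ W) Δ Y)) and 8 ∉ ((((Z ∖ X) ∪ Y) ∩ (W ∪ X)) Δ Y), so 8 ∉ (Z ∩ ((Z ∖ W) Δ Y)) ∪ ((((Z ∖ X) ∪ Y) ∩ (W ∪ X)) Δ Y)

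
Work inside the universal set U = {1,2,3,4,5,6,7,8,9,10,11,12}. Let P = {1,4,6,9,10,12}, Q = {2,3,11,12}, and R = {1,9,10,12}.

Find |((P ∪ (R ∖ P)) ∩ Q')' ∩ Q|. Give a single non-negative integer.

4

R ∖ P = {}
P ∪ (R ∖ P) = {1,4,6,9,10,12}
Q' = {1,4,5,6,7,8,9,10}
(P ∪ (R ∖ P)) ∩ Q' = {1,4,6,9,10}
((P ∪ (R ∖ P)) ∩ Q')' = {2,3,5,7,8,11,12}
((P ∪ (R ∖ P)) ∩ Q')' ∩ Q = {2,3,11,12}
|((P ∪ (R ∖ P)) ∩ Q')' ∩ Q| = 4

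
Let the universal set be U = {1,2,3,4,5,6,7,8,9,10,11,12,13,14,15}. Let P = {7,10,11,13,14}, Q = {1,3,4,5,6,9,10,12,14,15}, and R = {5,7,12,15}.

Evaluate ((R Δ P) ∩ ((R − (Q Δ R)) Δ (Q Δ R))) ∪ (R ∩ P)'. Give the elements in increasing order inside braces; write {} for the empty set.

{1,2,3,4,5,6,8,9,10,11,12,13,14,15}

R Δ P = {5,10,11,12,13,14,15}
Q Δ R = {1,3,4,6,7,9,10,14}
R − (Q Δ R) = {5,12,15}
(R − (Q Δ R)) Δ (Q Δ R) = {1,3,4,5,6,7,9,10,12,14,15}
(R Δ P) ∩ ((R − (Q Δ R)) Δ (Q Δ R)) = {5,10,12,14,15}
R ∩ P = {7}
(R ∩ P)' = {1,2,3,4,5,6,8,9,10,11,12,13,14,15}
((R Δ P) ∩ ((R − (Q Δ R)) Δ (Q Δ R))) ∪ (R ∩ P)' = {1,2,3,4,5,6,8,9,10,11,12,13,14,15}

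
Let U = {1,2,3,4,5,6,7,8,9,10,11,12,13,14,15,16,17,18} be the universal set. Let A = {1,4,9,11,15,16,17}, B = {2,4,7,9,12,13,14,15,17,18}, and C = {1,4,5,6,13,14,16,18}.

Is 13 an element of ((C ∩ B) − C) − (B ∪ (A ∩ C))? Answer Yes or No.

13 ∈ C and 13 ∈ B, so 13 ∈ C ∩ B
13 ∈ (C ∩ B) and 13 ∈ C, so 13 ∉ (C ∩ B) − C
13 ∉ A and 13 ∈ C, so 13 ∉ A ∩ C
13 ∈ B and 13 ∉ (A ∩ C), so 13 ∈ B ∪ (A ∩ C)
13 ∉ ((C ∩ B) − C) and 13 ∈ (B ∪ (A ∩ C)), so 13 ∉ ((C ∩ B) − C) − (B ∪ (A ∩ C))

No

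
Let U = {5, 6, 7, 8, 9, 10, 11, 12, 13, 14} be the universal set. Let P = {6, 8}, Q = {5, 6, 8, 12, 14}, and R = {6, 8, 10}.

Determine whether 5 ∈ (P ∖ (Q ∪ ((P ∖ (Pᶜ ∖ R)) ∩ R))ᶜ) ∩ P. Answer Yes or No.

No

5 ∉ P, so 5 ∈ Pᶜ
5 ∈ Pᶜ and 5 ∉ R, so 5 ∈ Pᶜ ∖ R
5 ∉ P and 5 ∈ (Pᶜ ∖ R), so 5 ∉ P ∖ (Pᶜ ∖ R)
5 ∉ (P ∖ (Pᶜ ∖ R)) and 5 ∉ R, so 5 ∉ (P ∖ (Pᶜ ∖ R)) ∩ R
5 ∈ Q and 5 ∉ ((P ∖ (Pᶜ ∖ R)) ∩ R), so 5 ∈ Q ∪ ((P ∖ (Pᶜ ∖ R)) ∩ R)
5 ∉ (Q ∪ ((P ∖ (Pᶜ ∖ R)) ∩ R))ᶜ since 5 ∈ (Q ∪ ((P ∖ (Pᶜ ∖ R)) ∩ R))
5 ∉ P and 5 ∉ (Q ∪ ((P ∖ (Pᶜ ∖ R)) ∩ R))ᶜ, so 5 ∉ P ∖ (Q ∪ ((P ∖ (Pᶜ ∖ R)) ∩ R))ᶜ
5 ∉ (P ∖ (Q ∪ ((P ∖ (Pᶜ ∖ R)) ∩ R))ᶜ) and 5 ∉ P, so 5 ∉ (P ∖ (Q ∪ ((P ∖ (Pᶜ ∖ R)) ∩ R))ᶜ) ∩ P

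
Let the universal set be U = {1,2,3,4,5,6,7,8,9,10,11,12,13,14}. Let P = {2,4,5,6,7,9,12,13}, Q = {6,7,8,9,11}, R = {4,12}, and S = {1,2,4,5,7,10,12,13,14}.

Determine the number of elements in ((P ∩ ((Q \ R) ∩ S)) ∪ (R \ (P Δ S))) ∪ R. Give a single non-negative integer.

3

Q \ R = {6,7,8,9,11}
(Q \ R) ∩ S = {7}
P ∩ ((Q \ R) ∩ S) = {7}
P Δ S = {1,6,9,10,14}
R \ (P Δ S) = {4,12}
(P ∩ ((Q \ R) ∩ S)) ∪ (R \ (P Δ S)) = {4,7,12}
((P ∩ ((Q \ R) ∩ S)) ∪ (R \ (P Δ S))) ∪ R = {4,7,12}
|((P ∩ ((Q \ R) ∩ S)) ∪ (R \ (P Δ S))) ∪ R| = 3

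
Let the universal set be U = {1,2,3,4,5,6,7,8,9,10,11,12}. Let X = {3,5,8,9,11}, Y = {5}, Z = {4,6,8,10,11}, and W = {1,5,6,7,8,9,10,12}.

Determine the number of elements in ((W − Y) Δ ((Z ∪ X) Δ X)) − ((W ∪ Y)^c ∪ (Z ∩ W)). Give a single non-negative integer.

W − Y = {1,6,7,8,9,10,12}
Z ∪ X = {3,4,5,6,8,9,10,11}
(Z ∪ X) Δ X = {4,6,10}
(W − Y) Δ ((Z ∪ X) Δ X) = {1,4,7,8,9,12}
W ∪ Y = {1,5,6,7,8,9,10,12}
(W ∪ Y)^c = {2,3,4,11}
Z ∩ W = {6,8,10}
(W ∪ Y)^c ∪ (Z ∩ W) = {2,3,4,6,8,10,11}
((W − Y) Δ ((Z ∪ X) Δ X)) − ((W ∪ Y)^c ∪ (Z ∩ W)) = {1,7,9,12}
|((W − Y) Δ ((Z ∪ X) Δ X)) − ((W ∪ Y)^c ∪ (Z ∩ W))| = 4

4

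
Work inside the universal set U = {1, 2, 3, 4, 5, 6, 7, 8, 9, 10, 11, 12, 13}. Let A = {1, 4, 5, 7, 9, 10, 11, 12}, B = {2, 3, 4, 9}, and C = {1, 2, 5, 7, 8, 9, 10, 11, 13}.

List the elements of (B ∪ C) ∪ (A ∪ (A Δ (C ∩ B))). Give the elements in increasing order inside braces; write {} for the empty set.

{1, 2, 3, 4, 5, 7, 8, 9, 10, 11, 12, 13}

B ∪ C = {1, 2, 3, 4, 5, 7, 8, 9, 10, 11, 13}
C ∩ B = {2, 9}
A Δ (C ∩ B) = {1, 2, 4, 5, 7, 10, 11, 12}
A ∪ (A Δ (C ∩ B)) = {1, 2, 4, 5, 7, 9, 10, 11, 12}
(B ∪ C) ∪ (A ∪ (A Δ (C ∩ B))) = {1, 2, 3, 4, 5, 7, 8, 9, 10, 11, 12, 13}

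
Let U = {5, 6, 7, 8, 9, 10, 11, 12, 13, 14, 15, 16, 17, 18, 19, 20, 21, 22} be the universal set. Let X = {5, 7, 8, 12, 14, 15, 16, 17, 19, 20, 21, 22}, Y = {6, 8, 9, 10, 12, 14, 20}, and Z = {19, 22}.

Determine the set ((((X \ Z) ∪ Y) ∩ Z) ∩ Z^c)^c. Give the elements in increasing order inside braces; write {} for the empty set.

{5, 6, 7, 8, 9, 10, 11, 12, 13, 14, 15, 16, 17, 18, 19, 20, 21, 22}

X \ Z = {5, 7, 8, 12, 14, 15, 16, 17, 20, 21}
(X \ Z) ∪ Y = {5, 6, 7, 8, 9, 10, 12, 14, 15, 16, 17, 20, 21}
((X \ Z) ∪ Y) ∩ Z = {}
Z^c = {5, 6, 7, 8, 9, 10, 11, 12, 13, 14, 15, 16, 17, 18, 20, 21}
(((X \ Z) ∪ Y) ∩ Z) ∩ Z^c = {}
((((X \ Z) ∪ Y) ∩ Z) ∩ Z^c)^c = {5, 6, 7, 8, 9, 10, 11, 12, 13, 14, 15, 16, 17, 18, 19, 20, 21, 22}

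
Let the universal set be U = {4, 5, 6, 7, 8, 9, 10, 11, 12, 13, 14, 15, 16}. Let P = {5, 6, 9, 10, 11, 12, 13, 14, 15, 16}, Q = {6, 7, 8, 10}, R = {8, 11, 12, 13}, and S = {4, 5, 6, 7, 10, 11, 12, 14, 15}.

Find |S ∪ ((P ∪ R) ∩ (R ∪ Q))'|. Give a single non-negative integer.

11

P ∪ R = {5, 6, 8, 9, 10, 11, 12, 13, 14, 15, 16}
R ∪ Q = {6, 7, 8, 10, 11, 12, 13}
(P ∪ R) ∩ (R ∪ Q) = {6, 8, 10, 11, 12, 13}
((P ∪ R) ∩ (R ∪ Q))' = {4, 5, 7, 9, 14, 15, 16}
S ∪ ((P ∪ R) ∩ (R ∪ Q))' = {4, 5, 6, 7, 9, 10, 11, 12, 14, 15, 16}
|S ∪ ((P ∪ R) ∩ (R ∪ Q))'| = 11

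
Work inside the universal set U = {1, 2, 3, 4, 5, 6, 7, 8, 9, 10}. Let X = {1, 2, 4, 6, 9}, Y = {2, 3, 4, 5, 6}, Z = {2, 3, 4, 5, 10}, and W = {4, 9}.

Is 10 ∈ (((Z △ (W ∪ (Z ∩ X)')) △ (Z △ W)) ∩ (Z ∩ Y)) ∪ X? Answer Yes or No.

10 ∈ Z and 10 ∉ X, so 10 ∉ Z ∩ X
10 ∈ (Z ∩ X)' since 10 ∉ (Z ∩ X)
10 ∉ W and 10 ∈ (Z ∩ X)', so 10 ∈ W ∪ (Z ∩ X)'
10 ∈ Z and 10 ∈ (W ∪ (Z ∩ X)'), so 10 ∉ Z △ (W ∪ (Z ∩ X)')
10 ∈ Z and 10 ∉ W, so 10 ∈ Z △ W
10 ∉ (Z △ (W ∪ (Z ∩ X)')) and 10 ∈ (Z △ W), so 10 ∈ (Z △ (W ∪ (Z ∩ X)')) △ (Z △ W)
10 ∈ Z and 10 ∉ Y, so 10 ∉ Z ∩ Y
10 ∈ ((Z △ (W ∪ (Z ∩ X)')) △ (Z △ W)) and 10 ∉ (Z ∩ Y), so 10 ∉ ((Z △ (W ∪ (Z ∩ X)')) △ (Z △ W)) ∩ (Z ∩ Y)
10 ∉ (((Z △ (W ∪ (Z ∩ X)')) △ (Z △ W)) ∩ (Z ∩ Y)) and 10 ∉ X, so 10 ∉ (((Z △ (W ∪ (Z ∩ X)')) △ (Z △ W)) ∩ (Z ∩ Y)) ∪ X

No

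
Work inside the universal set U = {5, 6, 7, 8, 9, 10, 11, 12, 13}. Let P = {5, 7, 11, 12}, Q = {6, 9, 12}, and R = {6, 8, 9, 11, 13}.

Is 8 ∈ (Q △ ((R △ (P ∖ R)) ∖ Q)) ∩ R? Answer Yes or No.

Yes

8 ∉ P and 8 ∈ R, so 8 ∉ P ∖ R
8 ∈ R and 8 ∉ (P ∖ R), so 8 ∈ R △ (P ∖ R)
8 ∈ (R △ (P ∖ R)) and 8 ∉ Q, so 8 ∈ (R △ (P ∖ R)) ∖ Q
8 ∉ Q and 8 ∈ ((R △ (P ∖ R)) ∖ Q), so 8 ∈ Q △ ((R △ (P ∖ R)) ∖ Q)
8 ∈ (Q △ ((R △ (P ∖ R)) ∖ Q)) and 8 ∈ R, so 8 ∈ (Q △ ((R △ (P ∖ R)) ∖ Q)) ∩ R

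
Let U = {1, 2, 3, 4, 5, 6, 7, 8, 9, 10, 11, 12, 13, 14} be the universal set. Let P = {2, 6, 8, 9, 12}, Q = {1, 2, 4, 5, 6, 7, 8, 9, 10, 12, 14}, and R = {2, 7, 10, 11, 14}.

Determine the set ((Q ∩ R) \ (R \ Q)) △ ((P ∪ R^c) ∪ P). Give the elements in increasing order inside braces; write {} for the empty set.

Q ∩ R = {2, 7, 10, 14}
R \ Q = {11}
(Q ∩ R) \ (R \ Q) = {2, 7, 10, 14}
R^c = {1, 3, 4, 5, 6, 8, 9, 12, 13}
P ∪ R^c = {1, 2, 3, 4, 5, 6, 8, 9, 12, 13}
(P ∪ R^c) ∪ P = {1, 2, 3, 4, 5, 6, 8, 9, 12, 13}
((Q ∩ R) \ (R \ Q)) △ ((P ∪ R^c) ∪ P) = {1, 3, 4, 5, 6, 7, 8, 9, 10, 12, 13, 14}

{1, 3, 4, 5, 6, 7, 8, 9, 10, 12, 13, 14}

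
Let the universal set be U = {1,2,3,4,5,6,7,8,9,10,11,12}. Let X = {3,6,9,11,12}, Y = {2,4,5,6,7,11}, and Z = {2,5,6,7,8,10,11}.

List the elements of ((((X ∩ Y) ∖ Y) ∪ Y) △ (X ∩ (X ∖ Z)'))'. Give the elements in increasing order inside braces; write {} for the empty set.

{1,3,6,8,9,10,11,12}

X ∩ Y = {6,11}
(X ∩ Y) ∖ Y = {}
((X ∩ Y) ∖ Y) ∪ Y = {2,4,5,6,7,11}
X ∖ Z = {3,9,12}
(X ∖ Z)' = {1,2,4,5,6,7,8,10,11}
X ∩ (X ∖ Z)' = {6,11}
(((X ∩ Y) ∖ Y) ∪ Y) △ (X ∩ (X ∖ Z)') = {2,4,5,7}
((((X ∩ Y) ∖ Y) ∪ Y) △ (X ∩ (X ∖ Z)'))' = {1,3,6,8,9,10,11,12}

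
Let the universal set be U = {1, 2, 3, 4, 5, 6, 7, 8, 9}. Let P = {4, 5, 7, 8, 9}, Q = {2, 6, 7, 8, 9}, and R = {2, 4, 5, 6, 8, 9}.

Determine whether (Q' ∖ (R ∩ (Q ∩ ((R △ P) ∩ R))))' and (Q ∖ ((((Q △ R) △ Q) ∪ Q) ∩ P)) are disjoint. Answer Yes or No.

Q' = {1, 3, 4, 5}
R △ P = {2, 6, 7}
(R △ P) ∩ R = {2, 6}
Q ∩ ((R △ P) ∩ R) = {2, 6}
R ∩ (Q ∩ ((R △ P) ∩ R)) = {2, 6}
Q' ∖ (R ∩ (Q ∩ ((R △ P) ∩ R))) = {1, 3, 4, 5}
(Q' ∖ (R ∩ (Q ∩ ((R △ P) ∩ R))))' = {2, 6, 7, 8, 9}
Q △ R = {4, 5, 7}
(Q △ R) △ Q = {2, 4, 5, 6, 8, 9}
((Q △ R) △ Q) ∪ Q = {2, 4, 5, 6, 7, 8, 9}
(((Q △ R) △ Q) ∪ Q) ∩ P = {4, 5, 7, 8, 9}
Q ∖ ((((Q △ R) △ Q) ∪ Q) ∩ P) = {2, 6}
2 lies in both, so they are not disjoint.

No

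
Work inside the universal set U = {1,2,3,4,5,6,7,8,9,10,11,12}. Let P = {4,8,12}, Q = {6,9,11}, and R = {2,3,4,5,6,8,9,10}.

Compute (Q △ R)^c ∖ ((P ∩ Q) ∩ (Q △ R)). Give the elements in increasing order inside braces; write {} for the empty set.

{1,6,7,9,12}

Q △ R = {2,3,4,5,8,10,11}
(Q △ R)^c = {1,6,7,9,12}
P ∩ Q = {}
(P ∩ Q) ∩ (Q △ R) = {}
(Q △ R)^c ∖ ((P ∩ Q) ∩ (Q △ R)) = {1,6,7,9,12}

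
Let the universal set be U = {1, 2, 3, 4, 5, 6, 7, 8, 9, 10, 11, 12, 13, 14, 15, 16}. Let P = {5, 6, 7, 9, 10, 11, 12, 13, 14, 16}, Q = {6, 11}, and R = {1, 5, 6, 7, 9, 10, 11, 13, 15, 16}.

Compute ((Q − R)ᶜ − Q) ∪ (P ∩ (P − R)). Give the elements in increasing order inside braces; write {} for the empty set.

{1, 2, 3, 4, 5, 7, 8, 9, 10, 12, 13, 14, 15, 16}

Q − R = {}
(Q − R)ᶜ = {1, 2, 3, 4, 5, 6, 7, 8, 9, 10, 11, 12, 13, 14, 15, 16}
(Q − R)ᶜ − Q = {1, 2, 3, 4, 5, 7, 8, 9, 10, 12, 13, 14, 15, 16}
P − R = {12, 14}
P ∩ (P − R) = {12, 14}
((Q − R)ᶜ − Q) ∪ (P ∩ (P − R)) = {1, 2, 3, 4, 5, 7, 8, 9, 10, 12, 13, 14, 15, 16}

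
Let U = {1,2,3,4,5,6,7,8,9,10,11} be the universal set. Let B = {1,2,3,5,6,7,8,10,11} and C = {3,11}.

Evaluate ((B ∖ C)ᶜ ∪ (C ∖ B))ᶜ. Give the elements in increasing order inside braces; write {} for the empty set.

B ∖ C = {1,2,5,6,7,8,10}
(B ∖ C)ᶜ = {3,4,9,11}
C ∖ B = {}
(B ∖ C)ᶜ ∪ (C ∖ B) = {3,4,9,11}
((B ∖ C)ᶜ ∪ (C ∖ B))ᶜ = {1,2,5,6,7,8,10}

{1,2,5,6,7,8,10}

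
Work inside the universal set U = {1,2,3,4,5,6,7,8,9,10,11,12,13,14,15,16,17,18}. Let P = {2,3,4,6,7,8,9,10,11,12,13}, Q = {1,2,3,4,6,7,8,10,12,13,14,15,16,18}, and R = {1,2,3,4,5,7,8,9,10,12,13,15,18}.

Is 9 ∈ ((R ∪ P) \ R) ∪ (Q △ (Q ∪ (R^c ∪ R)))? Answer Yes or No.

Yes

9 ∈ R and 9 ∈ P, so 9 ∈ R ∪ P
9 ∈ (R ∪ P) and 9 ∈ R, so 9 ∉ (R ∪ P) \ R
9 ∈ R, so 9 ∉ R^c
9 ∉ R^c and 9 ∈ R, so 9 ∈ R^c ∪ R
9 ∉ Q and 9 ∈ (R^c ∪ R), so 9 ∈ Q ∪ (R^c ∪ R)
9 ∉ Q and 9 ∈ (Q ∪ (R^c ∪ R)), so 9 ∈ Q △ (Q ∪ (R^c ∪ R))
9 ∉ ((R ∪ P) \ R) and 9 ∈ (Q △ (Q ∪ (R^c ∪ R))), so 9 ∈ ((R ∪ P) \ R) ∪ (Q △ (Q ∪ (R^c ∪ R)))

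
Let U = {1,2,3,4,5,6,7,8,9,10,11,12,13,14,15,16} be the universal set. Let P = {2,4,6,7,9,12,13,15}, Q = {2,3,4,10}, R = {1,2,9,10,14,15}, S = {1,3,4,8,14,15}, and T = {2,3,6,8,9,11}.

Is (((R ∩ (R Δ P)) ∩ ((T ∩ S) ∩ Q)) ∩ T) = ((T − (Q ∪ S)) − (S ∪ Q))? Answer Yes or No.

No

R Δ P = {1,4,6,7,10,12,13,14}
R ∩ (R Δ P) = {1,10,14}
T ∩ S = {3,8}
(T ∩ S) ∩ Q = {3}
(R ∩ (R Δ P)) ∩ ((T ∩ S) ∩ Q) = {}
((R ∩ (R Δ P)) ∩ ((T ∩ S) ∩ Q)) ∩ T = {}
Q ∪ S = {1,2,3,4,8,10,14,15}
T − (Q ∪ S) = {6,9,11}
S ∪ Q = {1,2,3,4,8,10,14,15}
(T − (Q ∪ S)) − (S ∪ Q) = {6,9,11}
6 ∈ (T − (Q ∪ S)) − (S ∪ Q) but 6 ∉ ((R ∩ (R Δ P)) ∩ ((T ∩ S) ∩ Q)) ∩ T, so they differ.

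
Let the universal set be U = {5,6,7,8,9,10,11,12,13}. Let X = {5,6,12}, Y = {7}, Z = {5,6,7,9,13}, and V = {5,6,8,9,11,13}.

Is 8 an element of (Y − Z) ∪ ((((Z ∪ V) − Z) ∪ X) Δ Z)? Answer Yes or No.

8 ∉ Y and 8 ∉ Z, so 8 ∉ Y − Z
8 ∉ Z and 8 ∈ V, so 8 ∈ Z ∪ V
8 ∈ (Z ∪ V) and 8 ∉ Z, so 8 ∈ (Z ∪ V) − Z
8 ∈ ((Z ∪ V) − Z) and 8 ∉ X, so 8 ∈ ((Z ∪ V) − Z) ∪ X
8 ∈ (((Z ∪ V) − Z) ∪ X) and 8 ∉ Z, so 8 ∈ (((Z ∪ V) − Z) ∪ X) Δ Z
8 ∉ (Y − Z) and 8 ∈ ((((Z ∪ V) − Z) ∪ X) Δ Z), so 8 ∈ (Y − Z) ∪ ((((Z ∪ V) − Z) ∪ X) Δ Z)

Yes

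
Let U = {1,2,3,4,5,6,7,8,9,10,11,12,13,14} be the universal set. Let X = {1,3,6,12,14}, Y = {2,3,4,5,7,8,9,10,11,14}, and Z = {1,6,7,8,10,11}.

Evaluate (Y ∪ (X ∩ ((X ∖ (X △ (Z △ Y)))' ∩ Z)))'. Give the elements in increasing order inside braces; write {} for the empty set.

{1,6,12,13}

Z △ Y = {1,2,3,4,5,6,9,14}
X △ (Z △ Y) = {2,4,5,9,12}
X ∖ (X △ (Z △ Y)) = {1,3,6,14}
(X ∖ (X △ (Z △ Y)))' = {2,4,5,7,8,9,10,11,12,13}
(X ∖ (X △ (Z △ Y)))' ∩ Z = {7,8,10,11}
X ∩ ((X ∖ (X △ (Z △ Y)))' ∩ Z) = {}
Y ∪ (X ∩ ((X ∖ (X △ (Z △ Y)))' ∩ Z)) = {2,3,4,5,7,8,9,10,11,14}
(Y ∪ (X ∩ ((X ∖ (X △ (Z △ Y)))' ∩ Z)))' = {1,6,12,13}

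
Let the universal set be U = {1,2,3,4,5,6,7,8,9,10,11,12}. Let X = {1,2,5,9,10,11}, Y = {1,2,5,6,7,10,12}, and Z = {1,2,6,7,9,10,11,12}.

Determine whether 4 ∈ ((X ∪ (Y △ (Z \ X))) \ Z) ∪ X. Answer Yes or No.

4 ∉ Z and 4 ∉ X, so 4 ∉ Z \ X
4 ∉ Y and 4 ∉ (Z \ X), so 4 ∉ Y △ (Z \ X)
4 ∉ X and 4 ∉ (Y △ (Z \ X)), so 4 ∉ X ∪ (Y △ (Z \ X))
4 ∉ (X ∪ (Y △ (Z \ X))) and 4 ∉ Z, so 4 ∉ (X ∪ (Y △ (Z \ X))) \ Z
4 ∉ ((X ∪ (Y △ (Z \ X))) \ Z) and 4 ∉ X, so 4 ∉ ((X ∪ (Y △ (Z \ X))) \ Z) ∪ X

No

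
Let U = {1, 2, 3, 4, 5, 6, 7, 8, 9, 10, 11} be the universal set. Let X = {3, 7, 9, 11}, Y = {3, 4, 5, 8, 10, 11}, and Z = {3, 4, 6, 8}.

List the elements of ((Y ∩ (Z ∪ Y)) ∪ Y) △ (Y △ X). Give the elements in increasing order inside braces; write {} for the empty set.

{3, 7, 9, 11}

Z ∪ Y = {3, 4, 5, 6, 8, 10, 11}
Y ∩ (Z ∪ Y) = {3, 4, 5, 8, 10, 11}
(Y ∩ (Z ∪ Y)) ∪ Y = {3, 4, 5, 8, 10, 11}
Y △ X = {4, 5, 7, 8, 9, 10}
((Y ∩ (Z ∪ Y)) ∪ Y) △ (Y △ X) = {3, 7, 9, 11}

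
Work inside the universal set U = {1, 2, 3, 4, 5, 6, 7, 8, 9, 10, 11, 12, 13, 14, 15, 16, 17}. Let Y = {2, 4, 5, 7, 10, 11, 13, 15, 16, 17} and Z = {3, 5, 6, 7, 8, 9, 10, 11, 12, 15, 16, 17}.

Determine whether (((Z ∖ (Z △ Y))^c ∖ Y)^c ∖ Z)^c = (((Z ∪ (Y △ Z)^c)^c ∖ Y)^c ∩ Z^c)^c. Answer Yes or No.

Z △ Y = {2, 3, 4, 6, 8, 9, 12, 13}
Z ∖ (Z △ Y) = {5, 7, 10, 11, 15, 16, 17}
(Z ∖ (Z △ Y))^c = {1, 2, 3, 4, 6, 8, 9, 12, 13, 14}
(Z ∖ (Z △ Y))^c ∖ Y = {1, 3, 6, 8, 9, 12, 14}
((Z ∖ (Z △ Y))^c ∖ Y)^c = {2, 4, 5, 7, 10, 11, 13, 15, 16, 17}
((Z ∖ (Z △ Y))^c ∖ Y)^c ∖ Z = {2, 4, 13}
(((Z ∖ (Z △ Y))^c ∖ Y)^c ∖ Z)^c = {1, 3, 5, 6, 7, 8, 9, 10, 11, 12, 14, 15, 16, 17}
Y △ Z = {2, 3, 4, 6, 8, 9, 12, 13}
(Y △ Z)^c = {1, 5, 7, 10, 11, 14, 15, 16, 17}
Z ∪ (Y △ Z)^c = {1, 3, 5, 6, 7, 8, 9, 10, 11, 12, 14, 15, 16, 17}
(Z ∪ (Y △ Z)^c)^c = {2, 4, 13}
(Z ∪ (Y △ Z)^c)^c ∖ Y = {}
((Z ∪ (Y △ Z)^c)^c ∖ Y)^c = {1, 2, 3, 4, 5, 6, 7, 8, 9, 10, 11, 12, 13, 14, 15, 16, 17}
Z^c = {1, 2, 4, 13, 14}
((Z ∪ (Y △ Z)^c)^c ∖ Y)^c ∩ Z^c = {1, 2, 4, 13, 14}
(((Z ∪ (Y △ Z)^c)^c ∖ Y)^c ∩ Z^c)^c = {3, 5, 6, 7, 8, 9, 10, 11, 12, 15, 16, 17}
1 ∈ (((Z ∖ (Z △ Y))^c ∖ Y)^c ∖ Z)^c but 1 ∉ (((Z ∪ (Y △ Z)^c)^c ∖ Y)^c ∩ Z^c)^c, so they differ.

No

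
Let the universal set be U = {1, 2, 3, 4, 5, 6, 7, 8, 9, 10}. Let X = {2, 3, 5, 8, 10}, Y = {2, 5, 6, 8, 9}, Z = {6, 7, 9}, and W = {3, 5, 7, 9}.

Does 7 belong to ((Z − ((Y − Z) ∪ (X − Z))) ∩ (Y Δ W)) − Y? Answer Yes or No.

Yes

7 ∉ Y and 7 ∈ Z, so 7 ∉ Y − Z
7 ∉ X and 7 ∈ Z, so 7 ∉ X − Z
7 ∉ (Y − Z) and 7 ∉ (X − Z), so 7 ∉ (Y − Z) ∪ (X − Z)
7 ∈ Z and 7 ∉ ((Y − Z) ∪ (X − Z)), so 7 ∈ Z − ((Y − Z) ∪ (X − Z))
7 ∉ Y and 7 ∈ W, so 7 ∈ Y Δ W
7 ∈ (Z − ((Y − Z) ∪ (X − Z))) and 7 ∈ (Y Δ W), so 7 ∈ (Z − ((Y − Z) ∪ (X − Z))) ∩ (Y Δ W)
7 ∈ ((Z − ((Y − Z) ∪ (X − Z))) ∩ (Y Δ W)) and 7 ∉ Y, so 7 ∈ ((Z − ((Y − Z) ∪ (X − Z))) ∩ (Y Δ W)) − Y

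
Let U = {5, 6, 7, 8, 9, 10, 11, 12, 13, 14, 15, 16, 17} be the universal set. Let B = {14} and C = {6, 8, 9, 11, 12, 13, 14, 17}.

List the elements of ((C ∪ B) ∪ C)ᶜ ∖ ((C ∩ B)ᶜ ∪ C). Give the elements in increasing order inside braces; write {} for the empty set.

{}

C ∪ B = {6, 8, 9, 11, 12, 13, 14, 17}
(C ∪ B) ∪ C = {6, 8, 9, 11, 12, 13, 14, 17}
((C ∪ B) ∪ C)ᶜ = {5, 7, 10, 15, 16}
C ∩ B = {14}
(C ∩ B)ᶜ = {5, 6, 7, 8, 9, 10, 11, 12, 13, 15, 16, 17}
(C ∩ B)ᶜ ∪ C = {5, 6, 7, 8, 9, 10, 11, 12, 13, 14, 15, 16, 17}
((C ∪ B) ∪ C)ᶜ ∖ ((C ∩ B)ᶜ ∪ C) = {}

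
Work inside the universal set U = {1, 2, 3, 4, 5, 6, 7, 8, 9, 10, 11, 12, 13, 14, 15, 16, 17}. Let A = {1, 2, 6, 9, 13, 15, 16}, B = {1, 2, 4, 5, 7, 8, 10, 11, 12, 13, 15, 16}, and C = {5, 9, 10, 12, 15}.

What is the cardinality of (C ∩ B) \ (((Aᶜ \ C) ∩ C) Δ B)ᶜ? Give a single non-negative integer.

C ∩ B = {5, 10, 12, 15}
Aᶜ = {3, 4, 5, 7, 8, 10, 11, 12, 14, 17}
Aᶜ \ C = {3, 4, 7, 8, 11, 14, 17}
(Aᶜ \ C) ∩ C = {}
((Aᶜ \ C) ∩ C) Δ B = {1, 2, 4, 5, 7, 8, 10, 11, 12, 13, 15, 16}
(((Aᶜ \ C) ∩ C) Δ B)ᶜ = {3, 6, 9, 14, 17}
(C ∩ B) \ (((Aᶜ \ C) ∩ C) Δ B)ᶜ = {5, 10, 12, 15}
|(C ∩ B) \ (((Aᶜ \ C) ∩ C) Δ B)ᶜ| = 4

4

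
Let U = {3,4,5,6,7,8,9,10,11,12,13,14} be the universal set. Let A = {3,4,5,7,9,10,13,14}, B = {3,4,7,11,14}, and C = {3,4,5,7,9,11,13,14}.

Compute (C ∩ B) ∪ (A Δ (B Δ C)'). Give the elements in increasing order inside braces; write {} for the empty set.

C ∩ B = {3,4,7,11,14}
B Δ C = {5,9,13}
(B Δ C)' = {3,4,6,7,8,10,11,12,14}
A Δ (B Δ C)' = {5,6,8,9,11,12,13}
(C ∩ B) ∪ (A Δ (B Δ C)') = {3,4,5,6,7,8,9,11,12,13,14}

{3,4,5,6,7,8,9,11,12,13,14}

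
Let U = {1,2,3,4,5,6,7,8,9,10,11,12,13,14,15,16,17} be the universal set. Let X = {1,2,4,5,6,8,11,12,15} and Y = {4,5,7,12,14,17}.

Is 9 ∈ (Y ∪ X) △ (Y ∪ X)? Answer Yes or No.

No

9 ∉ Y and 9 ∉ X, so 9 ∉ Y ∪ X
9 ∉ Y and 9 ∉ X, so 9 ∉ Y ∪ X
9 ∉ (Y ∪ X) and 9 ∉ (Y ∪ X), so 9 ∉ (Y ∪ X) △ (Y ∪ X)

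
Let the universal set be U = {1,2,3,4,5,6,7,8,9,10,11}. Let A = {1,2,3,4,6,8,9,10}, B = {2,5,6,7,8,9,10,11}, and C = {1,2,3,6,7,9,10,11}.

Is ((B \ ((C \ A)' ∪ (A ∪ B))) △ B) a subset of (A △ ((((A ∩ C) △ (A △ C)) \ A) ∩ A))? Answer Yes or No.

C \ A = {7,11}
(C \ A)' = {1,2,3,4,5,6,8,9,10}
A ∪ B = {1,2,3,4,5,6,7,8,9,10,11}
(C \ A)' ∪ (A ∪ B) = {1,2,3,4,5,6,7,8,9,10,11}
B \ ((C \ A)' ∪ (A ∪ B)) = {}
(B \ ((C \ A)' ∪ (A ∪ B))) △ B = {2,5,6,7,8,9,10,11}
A ∩ C = {1,2,3,6,9,10}
A △ C = {4,7,8,11}
(A ∩ C) △ (A △ C) = {1,2,3,4,6,7,8,9,10,11}
((A ∩ C) △ (A △ C)) \ A = {7,11}
(((A ∩ C) △ (A △ C)) \ A) ∩ A = {}
A △ ((((A ∩ C) △ (A △ C)) \ A) ∩ A) = {1,2,3,4,6,8,9,10}
5 ∈ (B \ ((C \ A)' ∪ (A ∪ B))) △ B but 5 ∉ A △ ((((A ∩ C) △ (A △ C)) \ A) ∩ A), so the inclusion fails.

No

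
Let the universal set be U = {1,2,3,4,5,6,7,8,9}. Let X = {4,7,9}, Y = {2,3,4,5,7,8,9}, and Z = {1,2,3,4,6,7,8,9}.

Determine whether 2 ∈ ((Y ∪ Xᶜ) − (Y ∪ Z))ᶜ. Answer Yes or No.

Yes

2 ∉ X, so 2 ∈ Xᶜ
2 ∈ Y and 2 ∈ Xᶜ, so 2 ∈ Y ∪ Xᶜ
2 ∈ Y and 2 ∈ Z, so 2 ∈ Y ∪ Z
2 ∈ (Y ∪ Xᶜ) and 2 ∈ (Y ∪ Z), so 2 ∉ (Y ∪ Xᶜ) − (Y ∪ Z)
2 ∈ ((Y ∪ Xᶜ) − (Y ∪ Z))ᶜ since 2 ∉ ((Y ∪ Xᶜ) − (Y ∪ Z))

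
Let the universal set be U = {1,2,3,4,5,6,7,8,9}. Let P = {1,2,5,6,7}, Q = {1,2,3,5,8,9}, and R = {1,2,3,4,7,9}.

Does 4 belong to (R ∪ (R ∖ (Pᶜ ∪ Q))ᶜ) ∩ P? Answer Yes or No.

No

4 ∉ P, so 4 ∈ Pᶜ
4 ∈ Pᶜ and 4 ∉ Q, so 4 ∈ Pᶜ ∪ Q
4 ∈ R and 4 ∈ (Pᶜ ∪ Q), so 4 ∉ R ∖ (Pᶜ ∪ Q)
4 ∈ (R ∖ (Pᶜ ∪ Q))ᶜ since 4 ∉ (R ∖ (Pᶜ ∪ Q))
4 ∈ R and 4 ∈ (R ∖ (Pᶜ ∪ Q))ᶜ, so 4 ∈ R ∪ (R ∖ (Pᶜ ∪ Q))ᶜ
4 ∈ (R ∪ (R ∖ (Pᶜ ∪ Q))ᶜ) and 4 ∉ P, so 4 ∉ (R ∪ (R ∖ (Pᶜ ∪ Q))ᶜ) ∩ P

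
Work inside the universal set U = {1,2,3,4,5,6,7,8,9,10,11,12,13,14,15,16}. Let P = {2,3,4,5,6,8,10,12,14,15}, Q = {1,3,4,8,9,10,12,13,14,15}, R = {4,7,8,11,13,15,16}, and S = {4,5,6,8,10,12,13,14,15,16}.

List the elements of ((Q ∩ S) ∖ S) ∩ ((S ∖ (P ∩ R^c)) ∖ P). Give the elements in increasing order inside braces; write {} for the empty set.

Q ∩ S = {4,8,10,12,13,14,15}
(Q ∩ S) ∖ S = {}
R^c = {1,2,3,5,6,9,10,12,14}
P ∩ R^c = {2,3,5,6,10,12,14}
S ∖ (P ∩ R^c) = {4,8,13,15,16}
(S ∖ (P ∩ R^c)) ∖ P = {13,16}
((Q ∩ S) ∖ S) ∩ ((S ∖ (P ∩ R^c)) ∖ P) = {}

{}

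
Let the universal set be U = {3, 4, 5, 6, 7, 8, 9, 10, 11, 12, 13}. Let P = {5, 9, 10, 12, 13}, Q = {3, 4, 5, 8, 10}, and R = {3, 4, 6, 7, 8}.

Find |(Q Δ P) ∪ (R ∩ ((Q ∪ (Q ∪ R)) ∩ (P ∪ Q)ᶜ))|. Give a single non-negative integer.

Q Δ P = {3, 4, 8, 9, 12, 13}
Q ∪ R = {3, 4, 5, 6, 7, 8, 10}
Q ∪ (Q ∪ R) = {3, 4, 5, 6, 7, 8, 10}
P ∪ Q = {3, 4, 5, 8, 9, 10, 12, 13}
(P ∪ Q)ᶜ = {6, 7, 11}
(Q ∪ (Q ∪ R)) ∩ (P ∪ Q)ᶜ = {6, 7}
R ∩ ((Q ∪ (Q ∪ R)) ∩ (P ∪ Q)ᶜ) = {6, 7}
(Q Δ P) ∪ (R ∩ ((Q ∪ (Q ∪ R)) ∩ (P ∪ Q)ᶜ)) = {3, 4, 6, 7, 8, 9, 12, 13}
|(Q Δ P) ∪ (R ∩ ((Q ∪ (Q ∪ R)) ∩ (P ∪ Q)ᶜ))| = 8

8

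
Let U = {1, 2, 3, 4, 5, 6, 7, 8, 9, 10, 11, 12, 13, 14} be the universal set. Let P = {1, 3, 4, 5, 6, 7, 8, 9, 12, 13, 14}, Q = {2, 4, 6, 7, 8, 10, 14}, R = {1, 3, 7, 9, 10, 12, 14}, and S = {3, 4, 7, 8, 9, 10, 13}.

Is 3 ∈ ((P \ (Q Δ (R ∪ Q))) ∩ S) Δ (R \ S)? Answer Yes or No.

3 ∈ R and 3 ∉ Q, so 3 ∈ R ∪ Q
3 ∉ Q and 3 ∈ (R ∪ Q), so 3 ∈ Q Δ (R ∪ Q)
3 ∈ P and 3 ∈ (Q Δ (R ∪ Q)), so 3 ∉ P \ (Q Δ (R ∪ Q))
3 ∉ (P \ (Q Δ (R ∪ Q))) and 3 ∈ S, so 3 ∉ (P \ (Q Δ (R ∪ Q))) ∩ S
3 ∈ R and 3 ∈ S, so 3 ∉ R \ S
3 ∉ ((P \ (Q Δ (R ∪ Q))) ∩ S) and 3 ∉ (R \ S), so 3 ∉ ((P \ (Q Δ (R ∪ Q))) ∩ S) Δ (R \ S)

No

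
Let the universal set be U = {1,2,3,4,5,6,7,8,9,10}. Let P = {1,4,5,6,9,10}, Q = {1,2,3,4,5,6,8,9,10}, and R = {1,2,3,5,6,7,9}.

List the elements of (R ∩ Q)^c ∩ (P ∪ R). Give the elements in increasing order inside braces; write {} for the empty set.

{4,7,10}

R ∩ Q = {1,2,3,5,6,9}
(R ∩ Q)^c = {4,7,8,10}
P ∪ R = {1,2,3,4,5,6,7,9,10}
(R ∩ Q)^c ∩ (P ∪ R) = {4,7,10}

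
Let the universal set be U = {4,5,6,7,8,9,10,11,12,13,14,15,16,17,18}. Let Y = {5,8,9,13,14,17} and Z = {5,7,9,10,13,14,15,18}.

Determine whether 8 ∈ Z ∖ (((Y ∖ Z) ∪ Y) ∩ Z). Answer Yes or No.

8 ∈ Y and 8 ∉ Z, so 8 ∈ Y ∖ Z
8 ∈ (Y ∖ Z) and 8 ∈ Y, so 8 ∈ (Y ∖ Z) ∪ Y
8 ∈ ((Y ∖ Z) ∪ Y) and 8 ∉ Z, so 8 ∉ ((Y ∖ Z) ∪ Y) ∩ Z
8 ∉ Z and 8 ∉ (((Y ∖ Z) ∪ Y) ∩ Z), so 8 ∉ Z ∖ (((Y ∖ Z) ∪ Y) ∩ Z)

No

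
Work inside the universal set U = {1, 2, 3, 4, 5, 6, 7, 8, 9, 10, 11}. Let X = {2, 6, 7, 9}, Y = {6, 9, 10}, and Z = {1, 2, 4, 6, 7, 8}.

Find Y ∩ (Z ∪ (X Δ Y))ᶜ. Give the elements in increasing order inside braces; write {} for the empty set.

X Δ Y = {2, 7, 10}
Z ∪ (X Δ Y) = {1, 2, 4, 6, 7, 8, 10}
(Z ∪ (X Δ Y))ᶜ = {3, 5, 9, 11}
Y ∩ (Z ∪ (X Δ Y))ᶜ = {9}

{9}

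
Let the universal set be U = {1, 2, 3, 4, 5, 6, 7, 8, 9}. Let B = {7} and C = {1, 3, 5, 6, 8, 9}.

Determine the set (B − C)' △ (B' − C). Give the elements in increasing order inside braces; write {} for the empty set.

B − C = {7}
(B − C)' = {1, 2, 3, 4, 5, 6, 8, 9}
B' = {1, 2, 3, 4, 5, 6, 8, 9}
B' − C = {2, 4}
(B − C)' △ (B' − C) = {1, 3, 5, 6, 8, 9}

{1, 3, 5, 6, 8, 9}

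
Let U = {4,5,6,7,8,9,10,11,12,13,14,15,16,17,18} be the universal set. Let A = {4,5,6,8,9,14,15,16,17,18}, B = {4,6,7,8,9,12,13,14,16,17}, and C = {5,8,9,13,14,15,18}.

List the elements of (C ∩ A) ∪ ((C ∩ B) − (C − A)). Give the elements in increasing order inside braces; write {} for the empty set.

{5,8,9,14,15,18}

C ∩ A = {5,8,9,14,15,18}
C ∩ B = {8,9,13,14}
C − A = {13}
(C ∩ B) − (C − A) = {8,9,14}
(C ∩ A) ∪ ((C ∩ B) − (C − A)) = {5,8,9,14,15,18}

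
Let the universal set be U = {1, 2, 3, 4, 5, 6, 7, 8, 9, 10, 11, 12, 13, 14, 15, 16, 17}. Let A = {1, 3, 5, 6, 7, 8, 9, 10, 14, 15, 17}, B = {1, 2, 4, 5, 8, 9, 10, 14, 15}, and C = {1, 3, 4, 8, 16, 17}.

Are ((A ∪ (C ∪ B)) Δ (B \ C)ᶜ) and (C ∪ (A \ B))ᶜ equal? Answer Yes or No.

C ∪ B = {1, 2, 3, 4, 5, 8, 9, 10, 14, 15, 16, 17}
A ∪ (C ∪ B) = {1, 2, 3, 4, 5, 6, 7, 8, 9, 10, 14, 15, 16, 17}
B \ C = {2, 5, 9, 10, 14, 15}
(B \ C)ᶜ = {1, 3, 4, 6, 7, 8, 11, 12, 13, 16, 17}
(A ∪ (C ∪ B)) Δ (B \ C)ᶜ = {2, 5, 9, 10, 11, 12, 13, 14, 15}
A \ B = {3, 6, 7, 17}
C ∪ (A \ B) = {1, 3, 4, 6, 7, 8, 16, 17}
(C ∪ (A \ B))ᶜ = {2, 5, 9, 10, 11, 12, 13, 14, 15}
Both equal {2, 5, 9, 10, 11, 12, 13, 14, 15}, so (A ∪ (C ∪ B)) Δ (B \ C)ᶜ = (C ∪ (A \ B))ᶜ.

Yes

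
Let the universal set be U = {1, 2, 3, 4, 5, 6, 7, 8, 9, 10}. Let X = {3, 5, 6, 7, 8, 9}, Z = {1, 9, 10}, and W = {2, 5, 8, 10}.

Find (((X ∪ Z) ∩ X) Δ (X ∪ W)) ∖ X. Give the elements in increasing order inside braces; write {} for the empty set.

X ∪ Z = {1, 3, 5, 6, 7, 8, 9, 10}
(X ∪ Z) ∩ X = {3, 5, 6, 7, 8, 9}
X ∪ W = {2, 3, 5, 6, 7, 8, 9, 10}
((X ∪ Z) ∩ X) Δ (X ∪ W) = {2, 10}
(((X ∪ Z) ∩ X) Δ (X ∪ W)) ∖ X = {2, 10}

{2, 10}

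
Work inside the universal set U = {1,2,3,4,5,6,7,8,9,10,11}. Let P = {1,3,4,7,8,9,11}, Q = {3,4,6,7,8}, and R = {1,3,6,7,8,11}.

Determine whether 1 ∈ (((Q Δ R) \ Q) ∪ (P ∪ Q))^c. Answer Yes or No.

No

1 ∉ Q and 1 ∈ R, so 1 ∈ Q Δ R
1 ∈ (Q Δ R) and 1 ∉ Q, so 1 ∈ (Q Δ R) \ Q
1 ∈ P and 1 ∉ Q, so 1 ∈ P ∪ Q
1 ∈ ((Q Δ R) \ Q) and 1 ∈ (P ∪ Q), so 1 ∈ ((Q Δ R) \ Q) ∪ (P ∪ Q)
1 ∉ (((Q Δ R) \ Q) ∪ (P ∪ Q))^c since 1 ∈ (((Q Δ R) \ Q) ∪ (P ∪ Q))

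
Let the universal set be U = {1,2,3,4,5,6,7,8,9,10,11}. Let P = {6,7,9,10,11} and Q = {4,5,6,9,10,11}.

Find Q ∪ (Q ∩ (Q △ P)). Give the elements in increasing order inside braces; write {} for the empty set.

Q △ P = {4,5,7}
Q ∩ (Q △ P) = {4,5}
Q ∪ (Q ∩ (Q △ P)) = {4,5,6,9,10,11}

{4,5,6,9,10,11}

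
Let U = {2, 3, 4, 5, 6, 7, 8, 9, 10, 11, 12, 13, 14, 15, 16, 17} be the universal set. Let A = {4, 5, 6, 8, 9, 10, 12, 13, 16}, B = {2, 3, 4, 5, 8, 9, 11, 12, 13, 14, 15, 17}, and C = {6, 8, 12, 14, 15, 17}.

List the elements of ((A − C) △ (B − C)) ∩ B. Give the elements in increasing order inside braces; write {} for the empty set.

{2, 3, 11}

A − C = {4, 5, 9, 10, 13, 16}
B − C = {2, 3, 4, 5, 9, 11, 13}
(A − C) △ (B − C) = {2, 3, 10, 11, 16}
((A − C) △ (B − C)) ∩ B = {2, 3, 11}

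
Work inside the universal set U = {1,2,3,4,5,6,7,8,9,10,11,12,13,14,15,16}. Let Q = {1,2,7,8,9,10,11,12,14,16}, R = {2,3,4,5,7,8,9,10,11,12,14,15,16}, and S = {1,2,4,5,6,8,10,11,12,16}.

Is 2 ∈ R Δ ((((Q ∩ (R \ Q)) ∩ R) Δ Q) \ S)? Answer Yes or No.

2 ∈ R and 2 ∈ Q, so 2 ∉ R \ Q
2 ∈ Q and 2 ∉ (R \ Q), so 2 ∉ Q ∩ (R \ Q)
2 ∉ (Q ∩ (R \ Q)) and 2 ∈ R, so 2 ∉ (Q ∩ (R \ Q)) ∩ R
2 ∉ ((Q ∩ (R \ Q)) ∩ R) and 2 ∈ Q, so 2 ∈ ((Q ∩ (R \ Q)) ∩ R) Δ Q
2 ∈ (((Q ∩ (R \ Q)) ∩ R) Δ Q) and 2 ∈ S, so 2 ∉ (((Q ∩ (R \ Q)) ∩ R) Δ Q) \ S
2 ∈ R and 2 ∉ ((((Q ∩ (R \ Q)) ∩ R) Δ Q) \ S), so 2 ∈ R Δ ((((Q ∩ (R \ Q)) ∩ R) Δ Q) \ S)

Yes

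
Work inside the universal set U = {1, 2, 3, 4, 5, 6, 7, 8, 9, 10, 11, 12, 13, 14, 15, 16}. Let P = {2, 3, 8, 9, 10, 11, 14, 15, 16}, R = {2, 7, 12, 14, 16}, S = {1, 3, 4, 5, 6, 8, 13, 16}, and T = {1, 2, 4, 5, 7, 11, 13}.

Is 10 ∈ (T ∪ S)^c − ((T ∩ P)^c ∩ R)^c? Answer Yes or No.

10 ∉ T and 10 ∉ S, so 10 ∉ T ∪ S
10 ∈ (T ∪ S)^c since 10 ∉ (T ∪ S)
10 ∉ T and 10 ∈ P, so 10 ∉ T ∩ P
10 ∈ (T ∩ P)^c since 10 ∉ (T ∩ P)
10 ∈ (T ∩ P)^c and 10 ∉ R, so 10 ∉ (T ∩ P)^c ∩ R
10 ∈ ((T ∩ P)^c ∩ R)^c since 10 ∉ ((T ∩ P)^c ∩ R)
10 ∈ (T ∪ S)^c and 10 ∈ ((T ∩ P)^c ∩ R)^c, so 10 ∉ (T ∪ S)^c − ((T ∩ P)^c ∩ R)^c

No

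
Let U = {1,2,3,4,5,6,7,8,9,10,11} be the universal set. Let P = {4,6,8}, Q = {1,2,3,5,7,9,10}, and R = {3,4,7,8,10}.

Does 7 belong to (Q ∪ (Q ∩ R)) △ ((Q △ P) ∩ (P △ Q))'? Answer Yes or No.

7 ∈ Q and 7 ∈ R, so 7 ∈ Q ∩ R
7 ∈ Q and 7 ∈ (Q ∩ R), so 7 ∈ Q ∪ (Q ∩ R)
7 ∈ Q and 7 ∉ P, so 7 ∈ Q △ P
7 ∉ P and 7 ∈ Q, so 7 ∈ P △ Q
7 ∈ (Q △ P) and 7 ∈ (P △ Q), so 7 ∈ (Q △ P) ∩ (P △ Q)
7 ∉ ((Q △ P) ∩ (P △ Q))' since 7 ∈ ((Q △ P) ∩ (P △ Q))
7 ∈ (Q ∪ (Q ∩ R)) and 7 ∉ ((Q △ P) ∩ (P △ Q))', so 7 ∈ (Q ∪ (Q ∩ R)) △ ((Q △ P) ∩ (P △ Q))'

Yes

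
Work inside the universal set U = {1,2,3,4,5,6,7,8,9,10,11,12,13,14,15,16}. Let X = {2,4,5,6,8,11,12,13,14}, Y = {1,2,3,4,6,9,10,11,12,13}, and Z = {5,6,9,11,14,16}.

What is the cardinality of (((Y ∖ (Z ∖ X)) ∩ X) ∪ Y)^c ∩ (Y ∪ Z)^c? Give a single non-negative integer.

3

Z ∖ X = {9,16}
Y ∖ (Z ∖ X) = {1,2,3,4,6,10,11,12,13}
(Y ∖ (Z ∖ X)) ∩ X = {2,4,6,11,12,13}
((Y ∖ (Z ∖ X)) ∩ X) ∪ Y = {1,2,3,4,6,9,10,11,12,13}
(((Y ∖ (Z ∖ X)) ∩ X) ∪ Y)^c = {5,7,8,14,15,16}
Y ∪ Z = {1,2,3,4,5,6,9,10,11,12,13,14,16}
(Y ∪ Z)^c = {7,8,15}
(((Y ∖ (Z ∖ X)) ∩ X) ∪ Y)^c ∩ (Y ∪ Z)^c = {7,8,15}
|(((Y ∖ (Z ∖ X)) ∩ X) ∪ Y)^c ∩ (Y ∪ Z)^c| = 3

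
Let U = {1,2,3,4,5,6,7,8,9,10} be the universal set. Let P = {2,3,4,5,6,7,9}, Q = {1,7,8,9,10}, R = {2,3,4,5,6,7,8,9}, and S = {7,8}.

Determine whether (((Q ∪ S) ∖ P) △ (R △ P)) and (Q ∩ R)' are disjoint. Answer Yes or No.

No

Q ∪ S = {1,7,8,9,10}
(Q ∪ S) ∖ P = {1,8,10}
R △ P = {8}
((Q ∪ S) ∖ P) △ (R △ P) = {1,10}
Q ∩ R = {7,8,9}
(Q ∩ R)' = {1,2,3,4,5,6,10}
1 lies in both, so they are not disjoint.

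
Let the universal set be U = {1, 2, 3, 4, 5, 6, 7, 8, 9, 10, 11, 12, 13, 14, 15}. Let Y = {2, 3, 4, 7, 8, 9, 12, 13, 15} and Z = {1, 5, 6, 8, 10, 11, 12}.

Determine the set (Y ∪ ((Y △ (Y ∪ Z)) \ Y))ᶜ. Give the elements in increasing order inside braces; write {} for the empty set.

Y ∪ Z = {1, 2, 3, 4, 5, 6, 7, 8, 9, 10, 11, 12, 13, 15}
Y △ (Y ∪ Z) = {1, 5, 6, 10, 11}
(Y △ (Y ∪ Z)) \ Y = {1, 5, 6, 10, 11}
Y ∪ ((Y △ (Y ∪ Z)) \ Y) = {1, 2, 3, 4, 5, 6, 7, 8, 9, 10, 11, 12, 13, 15}
(Y ∪ ((Y △ (Y ∪ Z)) \ Y))ᶜ = {14}

{14}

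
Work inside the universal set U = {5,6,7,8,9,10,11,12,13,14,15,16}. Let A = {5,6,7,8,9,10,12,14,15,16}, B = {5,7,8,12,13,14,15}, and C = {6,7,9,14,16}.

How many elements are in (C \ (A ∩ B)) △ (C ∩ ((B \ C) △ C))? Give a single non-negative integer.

2

A ∩ B = {5,7,8,12,14,15}
C \ (A ∩ B) = {6,9,16}
B \ C = {5,8,12,13,15}
(B \ C) △ C = {5,6,7,8,9,12,13,14,15,16}
C ∩ ((B \ C) △ C) = {6,7,9,14,16}
(C \ (A ∩ B)) △ (C ∩ ((B \ C) △ C)) = {7,14}
|(C \ (A ∩ B)) △ (C ∩ ((B \ C) △ C))| = 2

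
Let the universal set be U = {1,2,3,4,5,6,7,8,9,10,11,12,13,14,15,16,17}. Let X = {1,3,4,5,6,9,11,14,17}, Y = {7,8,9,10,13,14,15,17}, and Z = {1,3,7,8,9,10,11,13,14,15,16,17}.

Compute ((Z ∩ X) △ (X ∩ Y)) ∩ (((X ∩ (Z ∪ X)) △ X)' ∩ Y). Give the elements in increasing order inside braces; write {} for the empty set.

Z ∩ X = {1,3,9,11,14,17}
X ∩ Y = {9,14,17}
(Z ∩ X) △ (X ∩ Y) = {1,3,11}
Z ∪ X = {1,3,4,5,6,7,8,9,10,11,13,14,15,16,17}
X ∩ (Z ∪ X) = {1,3,4,5,6,9,11,14,17}
(X ∩ (Z ∪ X)) △ X = {}
((X ∩ (Z ∪ X)) △ X)' = {1,2,3,4,5,6,7,8,9,10,11,12,13,14,15,16,17}
((X ∩ (Z ∪ X)) △ X)' ∩ Y = {7,8,9,10,13,14,15,17}
((Z ∩ X) △ (X ∩ Y)) ∩ (((X ∩ (Z ∪ X)) △ X)' ∩ Y) = {}

{}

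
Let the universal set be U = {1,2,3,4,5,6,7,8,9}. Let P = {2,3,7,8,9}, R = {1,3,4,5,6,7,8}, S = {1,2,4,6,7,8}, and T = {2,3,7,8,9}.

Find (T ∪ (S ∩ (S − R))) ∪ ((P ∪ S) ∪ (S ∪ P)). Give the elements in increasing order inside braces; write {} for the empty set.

S − R = {2}
S ∩ (S − R) = {2}
T ∪ (S ∩ (S − R)) = {2,3,7,8,9}
P ∪ S = {1,2,3,4,6,7,8,9}
S ∪ P = {1,2,3,4,6,7,8,9}
(P ∪ S) ∪ (S ∪ P) = {1,2,3,4,6,7,8,9}
(T ∪ (S ∩ (S − R))) ∪ ((P ∪ S) ∪ (S ∪ P)) = {1,2,3,4,6,7,8,9}

{1,2,3,4,6,7,8,9}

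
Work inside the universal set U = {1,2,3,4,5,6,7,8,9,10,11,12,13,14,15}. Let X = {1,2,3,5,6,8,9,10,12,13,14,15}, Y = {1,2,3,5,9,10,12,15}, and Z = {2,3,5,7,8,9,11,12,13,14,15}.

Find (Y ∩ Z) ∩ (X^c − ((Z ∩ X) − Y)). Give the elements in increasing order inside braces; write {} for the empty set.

{}

Y ∩ Z = {2,3,5,9,12,15}
X^c = {4,7,11}
Z ∩ X = {2,3,5,8,9,12,13,14,15}
(Z ∩ X) − Y = {8,13,14}
X^c − ((Z ∩ X) − Y) = {4,7,11}
(Y ∩ Z) ∩ (X^c − ((Z ∩ X) − Y)) = {}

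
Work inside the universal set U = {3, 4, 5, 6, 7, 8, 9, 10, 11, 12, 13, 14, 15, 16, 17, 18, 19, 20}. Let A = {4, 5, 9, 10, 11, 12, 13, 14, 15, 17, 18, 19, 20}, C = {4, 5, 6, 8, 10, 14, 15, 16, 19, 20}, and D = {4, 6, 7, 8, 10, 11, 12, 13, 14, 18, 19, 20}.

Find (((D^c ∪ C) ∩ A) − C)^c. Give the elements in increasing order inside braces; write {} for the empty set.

{3, 4, 5, 6, 7, 8, 10, 11, 12, 13, 14, 15, 16, 18, 19, 20}

D^c = {3, 5, 9, 15, 16, 17}
D^c ∪ C = {3, 4, 5, 6, 8, 9, 10, 14, 15, 16, 17, 19, 20}
(D^c ∪ C) ∩ A = {4, 5, 9, 10, 14, 15, 17, 19, 20}
((D^c ∪ C) ∩ A) − C = {9, 17}
(((D^c ∪ C) ∩ A) − C)^c = {3, 4, 5, 6, 7, 8, 10, 11, 12, 13, 14, 15, 16, 18, 19, 20}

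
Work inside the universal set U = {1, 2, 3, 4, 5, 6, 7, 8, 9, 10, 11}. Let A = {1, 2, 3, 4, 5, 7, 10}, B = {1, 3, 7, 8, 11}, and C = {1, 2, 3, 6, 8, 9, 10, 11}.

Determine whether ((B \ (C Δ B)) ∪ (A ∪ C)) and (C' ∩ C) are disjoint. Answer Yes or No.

C Δ B = {2, 6, 7, 9, 10}
B \ (C Δ B) = {1, 3, 8, 11}
A ∪ C = {1, 2, 3, 4, 5, 6, 7, 8, 9, 10, 11}
(B \ (C Δ B)) ∪ (A ∪ C) = {1, 2, 3, 4, 5, 6, 7, 8, 9, 10, 11}
C' = {4, 5, 7}
C' ∩ C = {}
{1, 2, 3, 4, 5, 6, 7, 8, 9, 10, 11} and {} share no elements.

Yes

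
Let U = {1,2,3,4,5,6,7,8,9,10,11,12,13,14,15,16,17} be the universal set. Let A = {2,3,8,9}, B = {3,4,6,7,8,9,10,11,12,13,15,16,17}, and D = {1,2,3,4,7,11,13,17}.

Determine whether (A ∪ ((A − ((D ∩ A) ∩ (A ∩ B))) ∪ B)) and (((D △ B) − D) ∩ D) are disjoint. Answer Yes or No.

D ∩ A = {2,3}
A ∩ B = {3,8,9}
(D ∩ A) ∩ (A ∩ B) = {3}
A − ((D ∩ A) ∩ (A ∩ B)) = {2,8,9}
(A − ((D ∩ A) ∩ (A ∩ B))) ∪ B = {2,3,4,6,7,8,9,10,11,12,13,15,16,17}
A ∪ ((A − ((D ∩ A) ∩ (A ∩ B))) ∪ B) = {2,3,4,6,7,8,9,10,11,12,13,15,16,17}
D △ B = {1,2,6,8,9,10,12,15,16}
(D △ B) − D = {6,8,9,10,12,15,16}
((D △ B) − D) ∩ D = {}
{2,3,4,6,7,8,9,10,11,12,13,15,16,17} and {} share no elements.

Yes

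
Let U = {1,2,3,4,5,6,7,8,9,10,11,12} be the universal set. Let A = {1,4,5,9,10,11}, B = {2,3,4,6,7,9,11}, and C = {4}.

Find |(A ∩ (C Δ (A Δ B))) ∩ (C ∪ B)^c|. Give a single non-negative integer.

3

A Δ B = {1,2,3,5,6,7,10}
C Δ (A Δ B) = {1,2,3,4,5,6,7,10}
A ∩ (C Δ (A Δ B)) = {1,4,5,10}
C ∪ B = {2,3,4,6,7,9,11}
(C ∪ B)^c = {1,5,8,10,12}
(A ∩ (C Δ (A Δ B))) ∩ (C ∪ B)^c = {1,5,10}
|(A ∩ (C Δ (A Δ B))) ∩ (C ∪ B)^c| = 3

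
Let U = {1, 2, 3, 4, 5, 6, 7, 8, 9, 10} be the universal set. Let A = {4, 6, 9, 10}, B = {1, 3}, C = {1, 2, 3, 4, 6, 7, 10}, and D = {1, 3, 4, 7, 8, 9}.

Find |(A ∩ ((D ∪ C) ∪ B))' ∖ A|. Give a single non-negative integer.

D ∪ C = {1, 2, 3, 4, 6, 7, 8, 9, 10}
(D ∪ C) ∪ B = {1, 2, 3, 4, 6, 7, 8, 9, 10}
A ∩ ((D ∪ C) ∪ B) = {4, 6, 9, 10}
(A ∩ ((D ∪ C) ∪ B))' = {1, 2, 3, 5, 7, 8}
(A ∩ ((D ∪ C) ∪ B))' ∖ A = {1, 2, 3, 5, 7, 8}
|(A ∩ ((D ∪ C) ∪ B))' ∖ A| = 6

6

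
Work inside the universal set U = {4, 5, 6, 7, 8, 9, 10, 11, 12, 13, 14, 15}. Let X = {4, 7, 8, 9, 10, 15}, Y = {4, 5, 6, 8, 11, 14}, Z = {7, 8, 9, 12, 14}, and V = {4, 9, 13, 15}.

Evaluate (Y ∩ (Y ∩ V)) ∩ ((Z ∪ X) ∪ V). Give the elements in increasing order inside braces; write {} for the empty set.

{4}

Y ∩ V = {4}
Y ∩ (Y ∩ V) = {4}
Z ∪ X = {4, 7, 8, 9, 10, 12, 14, 15}
(Z ∪ X) ∪ V = {4, 7, 8, 9, 10, 12, 13, 14, 15}
(Y ∩ (Y ∩ V)) ∩ ((Z ∪ X) ∪ V) = {4}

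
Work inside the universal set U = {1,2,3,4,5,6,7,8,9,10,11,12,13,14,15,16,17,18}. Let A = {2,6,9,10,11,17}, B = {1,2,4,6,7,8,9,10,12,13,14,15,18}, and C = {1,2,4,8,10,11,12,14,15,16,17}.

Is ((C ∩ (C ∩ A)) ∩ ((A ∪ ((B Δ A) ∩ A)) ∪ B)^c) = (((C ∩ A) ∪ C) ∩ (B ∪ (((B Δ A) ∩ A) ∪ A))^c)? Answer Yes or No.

No

C ∩ A = {2,10,11,17}
C ∩ (C ∩ A) = {2,10,11,17}
B Δ A = {1,4,7,8,11,12,13,14,15,17,18}
(B Δ A) ∩ A = {11,17}
A ∪ ((B Δ A) ∩ A) = {2,6,9,10,11,17}
(A ∪ ((B Δ A) ∩ A)) ∪ B = {1,2,4,6,7,8,9,10,11,12,13,14,15,17,18}
((A ∪ ((B Δ A) ∩ A)) ∪ B)^c = {3,5,16}
(C ∩ (C ∩ A)) ∩ ((A ∪ ((B Δ A) ∩ A)) ∪ B)^c = {}
(C ∩ A) ∪ C = {1,2,4,8,10,11,12,14,15,16,17}
((B Δ A) ∩ A) ∪ A = {2,6,9,10,11,17}
B ∪ (((B Δ A) ∩ A) ∪ A) = {1,2,4,6,7,8,9,10,11,12,13,14,15,17,18}
(B ∪ (((B Δ A) ∩ A) ∪ A))^c = {3,5,16}
((C ∩ A) ∪ C) ∩ (B ∪ (((B Δ A) ∩ A) ∪ A))^c = {16}
16 ∈ ((C ∩ A) ∪ C) ∩ (B ∪ (((B Δ A) ∩ A) ∪ A))^c but 16 ∉ (C ∩ (C ∩ A)) ∩ ((A ∪ ((B Δ A) ∩ A)) ∪ B)^c, so they differ.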